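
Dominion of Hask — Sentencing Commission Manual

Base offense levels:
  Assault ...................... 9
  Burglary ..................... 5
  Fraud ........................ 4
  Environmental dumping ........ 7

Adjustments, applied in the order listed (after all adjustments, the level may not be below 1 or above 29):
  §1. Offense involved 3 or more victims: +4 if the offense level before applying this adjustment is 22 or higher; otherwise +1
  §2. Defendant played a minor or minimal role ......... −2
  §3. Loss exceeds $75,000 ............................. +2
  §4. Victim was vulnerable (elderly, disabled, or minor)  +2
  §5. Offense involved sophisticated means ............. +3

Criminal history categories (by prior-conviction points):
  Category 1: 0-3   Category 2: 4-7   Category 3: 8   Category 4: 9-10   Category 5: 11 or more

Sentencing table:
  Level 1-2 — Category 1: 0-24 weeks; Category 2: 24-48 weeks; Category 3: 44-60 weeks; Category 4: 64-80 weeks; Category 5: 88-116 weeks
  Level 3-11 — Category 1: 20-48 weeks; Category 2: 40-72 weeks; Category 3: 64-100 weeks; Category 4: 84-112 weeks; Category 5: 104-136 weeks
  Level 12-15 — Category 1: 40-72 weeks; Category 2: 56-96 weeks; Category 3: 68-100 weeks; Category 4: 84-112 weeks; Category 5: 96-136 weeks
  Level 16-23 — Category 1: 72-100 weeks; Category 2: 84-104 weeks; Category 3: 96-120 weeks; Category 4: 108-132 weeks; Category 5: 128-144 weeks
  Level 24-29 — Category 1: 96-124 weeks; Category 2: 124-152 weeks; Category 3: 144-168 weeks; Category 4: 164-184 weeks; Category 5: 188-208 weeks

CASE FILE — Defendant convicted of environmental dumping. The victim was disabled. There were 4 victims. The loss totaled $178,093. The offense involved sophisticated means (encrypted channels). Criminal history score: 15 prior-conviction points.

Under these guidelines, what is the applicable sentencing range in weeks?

96-136 weeks

Base offense level for environmental dumping: 7.
§1 applies (level before this adjustment is 7 < 22, so +1): 7 + 1 = 8.
§2 does not apply.
§3 applies: 8 + 2 = 10.
§4 applies: 10 + 2 = 12.
§5 applies: 12 + 3 = 15.
Final offense level: 15.
Criminal history: 15 prior points → Category 5 (11+).
Level 15 falls in the 12-15 band.
Grid: Level 12-15 × Category 5 = 96-136 weeks.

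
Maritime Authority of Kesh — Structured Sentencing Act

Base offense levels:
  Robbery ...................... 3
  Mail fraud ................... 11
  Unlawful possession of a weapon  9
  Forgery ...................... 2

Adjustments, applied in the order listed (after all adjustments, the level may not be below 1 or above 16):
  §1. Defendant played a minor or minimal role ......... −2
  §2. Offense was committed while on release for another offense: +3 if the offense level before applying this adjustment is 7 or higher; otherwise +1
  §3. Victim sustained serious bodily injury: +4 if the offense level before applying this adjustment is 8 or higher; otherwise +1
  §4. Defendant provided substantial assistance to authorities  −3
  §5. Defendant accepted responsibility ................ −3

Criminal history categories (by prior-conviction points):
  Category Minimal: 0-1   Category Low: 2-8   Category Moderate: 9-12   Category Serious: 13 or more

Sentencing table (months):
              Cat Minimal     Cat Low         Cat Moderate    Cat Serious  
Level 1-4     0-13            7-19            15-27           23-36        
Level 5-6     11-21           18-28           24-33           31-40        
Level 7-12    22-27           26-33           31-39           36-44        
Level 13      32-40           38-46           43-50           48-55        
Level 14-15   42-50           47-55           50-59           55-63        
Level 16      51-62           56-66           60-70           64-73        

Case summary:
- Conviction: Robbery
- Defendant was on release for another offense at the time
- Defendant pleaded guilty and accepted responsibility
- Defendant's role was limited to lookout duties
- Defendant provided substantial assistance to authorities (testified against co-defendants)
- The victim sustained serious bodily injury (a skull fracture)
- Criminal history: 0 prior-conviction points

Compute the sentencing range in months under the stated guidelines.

Base offense level for robbery: 3.
§1 applies: 3 − 2 = 1.
§2 applies (level before this adjustment is 1 < 7, so +1): 1 + 1 = 2.
§3 applies (level before this adjustment is 2 < 8, so +1): 2 + 1 = 3.
§4 applies: 3 − 3 = 0.
§5 applies: 0 − 3 = -3.
Level -3 is below the minimum of 1; floored at 1.
Final offense level: 1.
Criminal history: 0 prior points → Category Minimal (0-1).
Level 1 falls in the 1-4 band.
Grid: Level 1-4 × Category Minimal = 0-13 months.

0-13 months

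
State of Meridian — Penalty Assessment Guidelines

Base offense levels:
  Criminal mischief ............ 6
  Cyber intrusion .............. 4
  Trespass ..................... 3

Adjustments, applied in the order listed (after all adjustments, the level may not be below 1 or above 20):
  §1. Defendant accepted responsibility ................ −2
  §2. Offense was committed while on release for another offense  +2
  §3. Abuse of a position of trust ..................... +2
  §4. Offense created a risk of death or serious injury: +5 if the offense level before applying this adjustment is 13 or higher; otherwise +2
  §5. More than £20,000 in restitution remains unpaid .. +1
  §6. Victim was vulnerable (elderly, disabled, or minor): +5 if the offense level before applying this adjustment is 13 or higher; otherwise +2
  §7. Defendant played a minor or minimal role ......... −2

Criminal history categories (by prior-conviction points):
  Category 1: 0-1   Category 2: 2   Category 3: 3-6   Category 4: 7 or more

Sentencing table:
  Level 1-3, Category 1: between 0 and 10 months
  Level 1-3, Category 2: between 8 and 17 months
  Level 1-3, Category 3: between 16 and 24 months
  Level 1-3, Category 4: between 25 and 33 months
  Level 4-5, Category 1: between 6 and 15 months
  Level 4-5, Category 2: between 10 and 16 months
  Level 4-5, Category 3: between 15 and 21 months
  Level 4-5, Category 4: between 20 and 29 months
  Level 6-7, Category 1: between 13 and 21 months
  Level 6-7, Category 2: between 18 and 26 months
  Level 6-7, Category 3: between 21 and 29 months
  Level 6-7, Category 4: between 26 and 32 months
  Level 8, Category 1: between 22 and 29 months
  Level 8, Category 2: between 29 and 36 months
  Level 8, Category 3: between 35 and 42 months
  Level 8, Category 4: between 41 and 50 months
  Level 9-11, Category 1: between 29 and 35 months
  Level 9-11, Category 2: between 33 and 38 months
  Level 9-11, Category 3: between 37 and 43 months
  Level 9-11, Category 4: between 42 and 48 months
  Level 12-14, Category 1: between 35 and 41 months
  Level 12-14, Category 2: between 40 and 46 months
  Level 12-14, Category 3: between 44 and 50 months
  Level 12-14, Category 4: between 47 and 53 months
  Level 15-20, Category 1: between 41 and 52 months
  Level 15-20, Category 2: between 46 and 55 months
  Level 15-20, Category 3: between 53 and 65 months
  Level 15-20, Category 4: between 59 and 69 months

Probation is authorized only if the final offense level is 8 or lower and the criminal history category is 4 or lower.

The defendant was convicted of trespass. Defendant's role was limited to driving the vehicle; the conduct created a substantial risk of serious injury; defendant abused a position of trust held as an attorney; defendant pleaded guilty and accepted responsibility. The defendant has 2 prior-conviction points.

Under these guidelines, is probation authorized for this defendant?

Yes

Base offense level for trespass: 3.
§1 applies: 3 − 2 = 1.
§2 does not apply.
§3 applies: 1 + 2 = 3.
§4 applies (level before this adjustment is 3 < 13, so +2): 3 + 2 = 5.
§6 does not apply.
§7 applies: 5 − 2 = 3.
Final offense level: 3.
Criminal history: 2 prior points → Category 2 (2).
Level 3 falls in the 1-3 band.
Grid: Level 1-3 × Category 2 = 8-17 months.
Probation check: level 3 ≤ 8 and category 2 ≤ 4 → eligible.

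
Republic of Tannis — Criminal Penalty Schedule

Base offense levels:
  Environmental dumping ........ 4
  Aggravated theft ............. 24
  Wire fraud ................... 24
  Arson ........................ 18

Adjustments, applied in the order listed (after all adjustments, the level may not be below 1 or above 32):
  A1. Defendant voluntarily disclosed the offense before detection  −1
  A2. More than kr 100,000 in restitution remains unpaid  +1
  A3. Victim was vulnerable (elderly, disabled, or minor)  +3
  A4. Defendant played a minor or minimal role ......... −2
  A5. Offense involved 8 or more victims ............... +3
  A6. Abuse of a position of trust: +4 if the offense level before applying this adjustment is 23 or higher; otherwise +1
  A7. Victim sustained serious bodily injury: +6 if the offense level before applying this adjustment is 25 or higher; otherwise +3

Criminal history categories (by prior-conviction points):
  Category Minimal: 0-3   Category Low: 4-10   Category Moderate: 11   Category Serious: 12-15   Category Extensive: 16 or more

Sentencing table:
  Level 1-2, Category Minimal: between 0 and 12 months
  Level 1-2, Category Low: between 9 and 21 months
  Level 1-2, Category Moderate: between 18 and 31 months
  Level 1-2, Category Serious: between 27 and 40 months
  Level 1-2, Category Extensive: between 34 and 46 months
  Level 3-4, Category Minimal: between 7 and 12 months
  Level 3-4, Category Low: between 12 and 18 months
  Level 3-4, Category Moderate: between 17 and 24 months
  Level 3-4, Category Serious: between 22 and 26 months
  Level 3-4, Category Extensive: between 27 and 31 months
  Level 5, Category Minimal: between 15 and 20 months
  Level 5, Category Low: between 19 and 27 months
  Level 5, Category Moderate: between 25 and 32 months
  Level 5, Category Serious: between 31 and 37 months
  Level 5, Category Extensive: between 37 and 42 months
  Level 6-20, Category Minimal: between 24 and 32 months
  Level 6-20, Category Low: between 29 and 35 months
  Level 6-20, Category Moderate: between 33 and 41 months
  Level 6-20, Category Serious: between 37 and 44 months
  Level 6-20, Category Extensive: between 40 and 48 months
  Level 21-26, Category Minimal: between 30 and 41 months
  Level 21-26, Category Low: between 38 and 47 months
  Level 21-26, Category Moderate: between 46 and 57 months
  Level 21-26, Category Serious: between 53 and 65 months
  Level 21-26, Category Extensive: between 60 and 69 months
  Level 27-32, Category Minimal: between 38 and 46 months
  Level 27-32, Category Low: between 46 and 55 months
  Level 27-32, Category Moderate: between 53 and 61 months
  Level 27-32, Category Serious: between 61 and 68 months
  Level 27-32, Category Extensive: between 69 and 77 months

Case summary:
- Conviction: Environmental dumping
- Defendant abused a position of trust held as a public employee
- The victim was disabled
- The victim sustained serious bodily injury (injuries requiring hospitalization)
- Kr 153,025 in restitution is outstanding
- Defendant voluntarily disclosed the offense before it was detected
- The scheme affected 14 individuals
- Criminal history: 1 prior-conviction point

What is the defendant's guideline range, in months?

Base offense level for environmental dumping: 4.
A1 applies: 4 − 1 = 3.
A2 applies: 3 + 1 = 4.
A3 applies: 4 + 3 = 7.
A5 applies: 7 + 3 = 10.
A6 applies (level before this adjustment is 10 < 23, so +1): 10 + 1 = 11.
A7 applies (level before this adjustment is 11 < 25, so +3): 11 + 3 = 14.
Final offense level: 14.
Criminal history: 1 prior point → Category Minimal (0-3).
Level 14 falls in the 6-20 band.
Grid: Level 6-20 × Category Minimal = 24-32 months.

24-32 months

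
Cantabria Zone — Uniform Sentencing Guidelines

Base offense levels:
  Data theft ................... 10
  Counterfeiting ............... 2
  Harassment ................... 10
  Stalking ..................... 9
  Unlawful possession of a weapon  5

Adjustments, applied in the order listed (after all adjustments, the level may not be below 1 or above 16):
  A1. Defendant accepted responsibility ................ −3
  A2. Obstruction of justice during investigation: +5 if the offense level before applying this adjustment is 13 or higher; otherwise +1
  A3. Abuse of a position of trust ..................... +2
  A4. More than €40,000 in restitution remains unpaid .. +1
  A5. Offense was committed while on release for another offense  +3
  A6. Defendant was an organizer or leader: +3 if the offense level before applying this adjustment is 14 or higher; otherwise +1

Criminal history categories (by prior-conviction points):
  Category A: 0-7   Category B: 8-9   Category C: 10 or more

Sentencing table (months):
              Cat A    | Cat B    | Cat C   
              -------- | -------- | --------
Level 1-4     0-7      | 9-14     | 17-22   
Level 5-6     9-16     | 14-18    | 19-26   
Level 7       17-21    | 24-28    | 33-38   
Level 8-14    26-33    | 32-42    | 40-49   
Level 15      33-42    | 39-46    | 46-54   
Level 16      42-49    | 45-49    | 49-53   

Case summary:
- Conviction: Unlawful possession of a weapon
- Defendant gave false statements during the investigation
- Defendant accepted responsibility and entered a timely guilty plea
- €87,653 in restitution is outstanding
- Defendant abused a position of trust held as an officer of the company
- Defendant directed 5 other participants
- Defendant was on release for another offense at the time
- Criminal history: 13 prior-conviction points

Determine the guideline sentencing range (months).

40-49 months

Base offense level for unlawful possession of a weapon: 5.
A1 applies: 5 − 3 = 2.
A2 applies (level before this adjustment is 2 < 13, so +1): 2 + 1 = 3.
A3 applies: 3 + 2 = 5.
A4 applies: 5 + 1 = 6.
A5 applies: 6 + 3 = 9.
A6 applies (level before this adjustment is 9 < 14, so +1): 9 + 1 = 10.
Final offense level: 10.
Criminal history: 13 prior points → Category C (10+).
Level 10 falls in the 8-14 band.
Grid: Level 8-14 × Category C = 40-49 months.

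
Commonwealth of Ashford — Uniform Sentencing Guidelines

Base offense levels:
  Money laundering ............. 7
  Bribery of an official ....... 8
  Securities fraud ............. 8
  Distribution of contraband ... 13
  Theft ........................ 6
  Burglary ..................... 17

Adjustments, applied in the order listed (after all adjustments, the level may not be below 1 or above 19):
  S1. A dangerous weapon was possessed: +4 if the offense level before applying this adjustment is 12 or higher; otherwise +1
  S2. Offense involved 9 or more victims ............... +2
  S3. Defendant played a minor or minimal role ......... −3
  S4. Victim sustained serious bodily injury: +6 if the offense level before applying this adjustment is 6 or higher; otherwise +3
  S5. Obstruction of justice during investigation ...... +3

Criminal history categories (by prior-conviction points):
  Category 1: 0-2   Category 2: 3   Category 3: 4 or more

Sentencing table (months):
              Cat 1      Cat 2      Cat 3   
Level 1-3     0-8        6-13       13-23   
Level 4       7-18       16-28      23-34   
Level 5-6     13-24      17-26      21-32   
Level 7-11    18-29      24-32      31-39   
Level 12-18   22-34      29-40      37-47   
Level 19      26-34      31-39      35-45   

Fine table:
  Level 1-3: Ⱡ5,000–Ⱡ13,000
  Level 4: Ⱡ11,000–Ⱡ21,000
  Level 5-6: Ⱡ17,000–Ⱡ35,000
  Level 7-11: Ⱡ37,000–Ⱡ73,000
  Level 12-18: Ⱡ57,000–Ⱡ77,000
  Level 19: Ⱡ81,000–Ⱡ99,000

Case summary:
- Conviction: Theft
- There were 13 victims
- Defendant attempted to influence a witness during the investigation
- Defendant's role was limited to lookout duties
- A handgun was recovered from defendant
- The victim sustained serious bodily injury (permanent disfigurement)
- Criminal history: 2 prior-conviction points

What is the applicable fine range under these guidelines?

Ⱡ57,000–Ⱡ77,000

Base offense level for theft: 6.
S1 applies (level before this adjustment is 6 < 12, so +1): 6 + 1 = 7.
S2 applies: 7 + 2 = 9.
S3 applies: 9 − 3 = 6.
S4 applies (level before this adjustment is 6 ≥ 6, so +6): 6 + 6 = 12.
S5 applies: 12 + 3 = 15.
Final offense level: 15.
Level 15 falls in the 12-18 band.
Fine table: Level 12-18 → Ⱡ57,000–Ⱡ77,000.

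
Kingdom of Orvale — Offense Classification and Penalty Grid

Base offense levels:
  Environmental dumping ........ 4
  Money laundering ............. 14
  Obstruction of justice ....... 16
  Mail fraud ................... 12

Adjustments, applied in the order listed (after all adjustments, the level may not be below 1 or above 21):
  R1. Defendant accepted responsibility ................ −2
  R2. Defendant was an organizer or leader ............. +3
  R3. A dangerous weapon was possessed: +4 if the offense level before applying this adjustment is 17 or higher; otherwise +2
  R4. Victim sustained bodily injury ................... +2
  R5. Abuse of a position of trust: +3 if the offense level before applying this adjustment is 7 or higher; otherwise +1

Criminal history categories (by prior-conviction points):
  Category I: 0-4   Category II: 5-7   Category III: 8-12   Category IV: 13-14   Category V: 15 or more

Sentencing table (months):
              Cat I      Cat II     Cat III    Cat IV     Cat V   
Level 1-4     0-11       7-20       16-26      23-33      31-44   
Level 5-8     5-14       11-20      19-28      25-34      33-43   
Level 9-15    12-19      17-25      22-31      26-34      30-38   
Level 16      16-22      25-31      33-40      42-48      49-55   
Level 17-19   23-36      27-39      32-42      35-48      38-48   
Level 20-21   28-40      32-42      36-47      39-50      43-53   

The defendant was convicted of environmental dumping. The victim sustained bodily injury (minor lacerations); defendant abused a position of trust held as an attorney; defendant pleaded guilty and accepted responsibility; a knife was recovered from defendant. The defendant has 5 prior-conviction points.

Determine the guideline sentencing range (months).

Base offense level for environmental dumping: 4.
R1 applies: 4 − 2 = 2.
R3 applies (level before this adjustment is 2 < 17, so +2): 2 + 2 = 4.
R4 applies: 4 + 2 = 6.
R5 applies (level before this adjustment is 6 < 7, so +1): 6 + 1 = 7.
Final offense level: 7.
Criminal history: 5 prior points → Category II (5-7).
Level 7 falls in the 5-8 band.
Grid: Level 5-8 × Category II = 11-20 months.

11-20 months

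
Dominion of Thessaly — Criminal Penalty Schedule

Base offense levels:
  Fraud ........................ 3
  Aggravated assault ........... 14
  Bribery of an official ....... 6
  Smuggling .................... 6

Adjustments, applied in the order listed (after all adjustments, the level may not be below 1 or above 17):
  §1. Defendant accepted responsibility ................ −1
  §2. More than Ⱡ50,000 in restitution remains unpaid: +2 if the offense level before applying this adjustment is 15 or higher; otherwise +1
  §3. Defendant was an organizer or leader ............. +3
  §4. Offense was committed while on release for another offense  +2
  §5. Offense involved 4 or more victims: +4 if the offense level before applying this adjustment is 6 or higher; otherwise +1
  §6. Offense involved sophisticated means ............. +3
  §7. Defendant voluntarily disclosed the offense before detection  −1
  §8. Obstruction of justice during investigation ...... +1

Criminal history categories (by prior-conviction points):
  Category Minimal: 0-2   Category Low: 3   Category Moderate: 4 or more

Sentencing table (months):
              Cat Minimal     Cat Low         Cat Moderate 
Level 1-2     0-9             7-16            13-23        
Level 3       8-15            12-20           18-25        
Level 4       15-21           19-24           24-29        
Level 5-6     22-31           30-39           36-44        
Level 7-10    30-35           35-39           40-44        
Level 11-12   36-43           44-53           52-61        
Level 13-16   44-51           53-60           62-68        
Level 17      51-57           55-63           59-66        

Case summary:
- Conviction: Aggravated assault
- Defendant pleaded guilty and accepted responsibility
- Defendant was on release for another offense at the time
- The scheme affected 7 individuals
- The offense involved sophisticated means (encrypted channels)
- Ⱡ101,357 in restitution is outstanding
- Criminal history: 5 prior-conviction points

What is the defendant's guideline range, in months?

Base offense level for aggravated assault: 14.
§1 applies: 14 − 1 = 13.
§2 applies (level before this adjustment is 13 < 15, so +1): 13 + 1 = 14.
§4 applies: 14 + 2 = 16.
§5 applies (level before this adjustment is 16 ≥ 6, so +4): 16 + 4 = 20.
§6 applies: 20 + 3 = 23.
Level 23 exceeds the maximum of 17; capped at 17.
Final offense level: 17.
Criminal history: 5 prior points → Category Moderate (4+).
Level 17 falls in the 17 band.
Grid: Level 17 × Category Moderate = 59-66 months.

59-66 months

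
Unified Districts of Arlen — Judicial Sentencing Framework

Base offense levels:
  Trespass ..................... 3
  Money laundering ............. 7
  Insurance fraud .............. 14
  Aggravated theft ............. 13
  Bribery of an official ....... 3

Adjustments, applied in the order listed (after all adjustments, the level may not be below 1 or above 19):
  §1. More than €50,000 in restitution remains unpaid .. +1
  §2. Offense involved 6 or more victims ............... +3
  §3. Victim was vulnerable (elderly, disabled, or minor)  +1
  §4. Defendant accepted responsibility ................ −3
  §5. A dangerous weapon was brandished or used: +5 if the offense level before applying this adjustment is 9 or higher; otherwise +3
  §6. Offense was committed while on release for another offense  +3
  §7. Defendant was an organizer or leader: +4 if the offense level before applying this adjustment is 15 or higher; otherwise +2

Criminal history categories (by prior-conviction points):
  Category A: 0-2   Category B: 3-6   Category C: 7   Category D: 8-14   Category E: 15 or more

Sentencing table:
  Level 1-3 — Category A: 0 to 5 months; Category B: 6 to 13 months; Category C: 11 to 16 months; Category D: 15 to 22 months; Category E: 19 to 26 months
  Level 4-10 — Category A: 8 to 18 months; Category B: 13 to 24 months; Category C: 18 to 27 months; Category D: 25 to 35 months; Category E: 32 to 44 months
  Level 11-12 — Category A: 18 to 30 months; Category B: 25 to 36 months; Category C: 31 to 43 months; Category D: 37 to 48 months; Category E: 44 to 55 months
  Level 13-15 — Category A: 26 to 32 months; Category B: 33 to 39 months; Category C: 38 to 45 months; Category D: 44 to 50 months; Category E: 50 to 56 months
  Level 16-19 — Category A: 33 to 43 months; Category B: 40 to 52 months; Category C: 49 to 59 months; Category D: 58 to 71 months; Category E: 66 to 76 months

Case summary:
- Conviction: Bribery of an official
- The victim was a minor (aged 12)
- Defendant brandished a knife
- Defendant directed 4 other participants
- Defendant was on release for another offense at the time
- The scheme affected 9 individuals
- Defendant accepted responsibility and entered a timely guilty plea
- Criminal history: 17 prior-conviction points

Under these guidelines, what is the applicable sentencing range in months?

44-55 months

Base offense level for bribery of an official: 3.
§1 does not apply.
§2 applies: 3 + 3 = 6.
§3 applies: 6 + 1 = 7.
§4 applies: 7 − 3 = 4.
§5 applies (level before this adjustment is 4 < 9, so +3): 4 + 3 = 7.
§6 applies: 7 + 3 = 10.
§7 applies (level before this adjustment is 10 < 15, so +2): 10 + 2 = 12.
Final offense level: 12.
Criminal history: 17 prior points → Category E (15+).
Level 12 falls in the 11-12 band.
Grid: Level 11-12 × Category E = 44-55 months.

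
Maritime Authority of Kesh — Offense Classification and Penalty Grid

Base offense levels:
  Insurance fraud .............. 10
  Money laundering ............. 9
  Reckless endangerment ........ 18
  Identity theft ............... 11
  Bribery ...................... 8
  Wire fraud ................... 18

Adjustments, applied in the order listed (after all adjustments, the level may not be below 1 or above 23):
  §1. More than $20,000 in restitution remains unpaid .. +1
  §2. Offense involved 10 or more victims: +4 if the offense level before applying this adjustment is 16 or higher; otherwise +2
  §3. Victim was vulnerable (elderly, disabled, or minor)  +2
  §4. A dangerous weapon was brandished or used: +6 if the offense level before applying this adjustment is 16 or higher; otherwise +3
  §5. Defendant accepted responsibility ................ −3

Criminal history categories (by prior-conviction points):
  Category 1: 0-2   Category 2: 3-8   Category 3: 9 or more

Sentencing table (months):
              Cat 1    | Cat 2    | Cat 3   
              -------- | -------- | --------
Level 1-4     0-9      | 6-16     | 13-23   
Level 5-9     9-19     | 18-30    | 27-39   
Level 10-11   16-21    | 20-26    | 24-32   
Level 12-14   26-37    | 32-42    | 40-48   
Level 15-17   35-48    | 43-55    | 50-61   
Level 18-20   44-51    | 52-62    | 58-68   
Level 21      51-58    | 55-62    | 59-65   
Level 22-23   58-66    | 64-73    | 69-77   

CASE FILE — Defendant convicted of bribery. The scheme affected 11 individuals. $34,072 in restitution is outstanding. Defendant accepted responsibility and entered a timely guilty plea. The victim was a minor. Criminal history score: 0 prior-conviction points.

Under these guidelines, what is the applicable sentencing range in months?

16-21 months

Base offense level for bribery: 8.
§1 applies: 8 + 1 = 9.
§2 applies (level before this adjustment is 9 < 16, so +2): 9 + 2 = 11.
§3 applies: 11 + 2 = 13.
§5 applies: 13 − 3 = 10.
Final offense level: 10.
Criminal history: 0 prior points → Category 1 (0-2).
Level 10 falls in the 10-11 band.
Grid: Level 10-11 × Category 1 = 16-21 months.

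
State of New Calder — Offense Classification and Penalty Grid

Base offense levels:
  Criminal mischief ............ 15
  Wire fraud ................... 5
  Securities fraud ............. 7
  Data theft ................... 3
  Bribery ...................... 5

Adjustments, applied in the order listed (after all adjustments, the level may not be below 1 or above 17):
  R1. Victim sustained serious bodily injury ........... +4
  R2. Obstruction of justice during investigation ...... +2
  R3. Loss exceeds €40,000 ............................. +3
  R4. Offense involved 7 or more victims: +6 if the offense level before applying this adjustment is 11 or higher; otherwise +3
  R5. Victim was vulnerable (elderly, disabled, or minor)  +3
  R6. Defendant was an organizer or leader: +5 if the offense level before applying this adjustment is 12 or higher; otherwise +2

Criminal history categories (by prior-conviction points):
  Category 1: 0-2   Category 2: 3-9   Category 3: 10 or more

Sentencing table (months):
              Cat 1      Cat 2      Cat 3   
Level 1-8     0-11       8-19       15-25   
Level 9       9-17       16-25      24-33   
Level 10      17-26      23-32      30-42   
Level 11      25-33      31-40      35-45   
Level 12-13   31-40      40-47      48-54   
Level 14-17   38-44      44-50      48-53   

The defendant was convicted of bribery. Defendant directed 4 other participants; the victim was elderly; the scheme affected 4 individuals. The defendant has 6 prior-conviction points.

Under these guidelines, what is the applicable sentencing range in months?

23-32 months

Base offense level for bribery: 5.
R1 does not apply.
R4 does not apply.
R5 applies: 5 + 3 = 8.
R6 applies (level before this adjustment is 8 < 12, so +2): 8 + 2 = 10.
Final offense level: 10.
Criminal history: 6 prior points → Category 2 (3-9).
Level 10 falls in the 10 band.
Grid: Level 10 × Category 2 = 23-32 months.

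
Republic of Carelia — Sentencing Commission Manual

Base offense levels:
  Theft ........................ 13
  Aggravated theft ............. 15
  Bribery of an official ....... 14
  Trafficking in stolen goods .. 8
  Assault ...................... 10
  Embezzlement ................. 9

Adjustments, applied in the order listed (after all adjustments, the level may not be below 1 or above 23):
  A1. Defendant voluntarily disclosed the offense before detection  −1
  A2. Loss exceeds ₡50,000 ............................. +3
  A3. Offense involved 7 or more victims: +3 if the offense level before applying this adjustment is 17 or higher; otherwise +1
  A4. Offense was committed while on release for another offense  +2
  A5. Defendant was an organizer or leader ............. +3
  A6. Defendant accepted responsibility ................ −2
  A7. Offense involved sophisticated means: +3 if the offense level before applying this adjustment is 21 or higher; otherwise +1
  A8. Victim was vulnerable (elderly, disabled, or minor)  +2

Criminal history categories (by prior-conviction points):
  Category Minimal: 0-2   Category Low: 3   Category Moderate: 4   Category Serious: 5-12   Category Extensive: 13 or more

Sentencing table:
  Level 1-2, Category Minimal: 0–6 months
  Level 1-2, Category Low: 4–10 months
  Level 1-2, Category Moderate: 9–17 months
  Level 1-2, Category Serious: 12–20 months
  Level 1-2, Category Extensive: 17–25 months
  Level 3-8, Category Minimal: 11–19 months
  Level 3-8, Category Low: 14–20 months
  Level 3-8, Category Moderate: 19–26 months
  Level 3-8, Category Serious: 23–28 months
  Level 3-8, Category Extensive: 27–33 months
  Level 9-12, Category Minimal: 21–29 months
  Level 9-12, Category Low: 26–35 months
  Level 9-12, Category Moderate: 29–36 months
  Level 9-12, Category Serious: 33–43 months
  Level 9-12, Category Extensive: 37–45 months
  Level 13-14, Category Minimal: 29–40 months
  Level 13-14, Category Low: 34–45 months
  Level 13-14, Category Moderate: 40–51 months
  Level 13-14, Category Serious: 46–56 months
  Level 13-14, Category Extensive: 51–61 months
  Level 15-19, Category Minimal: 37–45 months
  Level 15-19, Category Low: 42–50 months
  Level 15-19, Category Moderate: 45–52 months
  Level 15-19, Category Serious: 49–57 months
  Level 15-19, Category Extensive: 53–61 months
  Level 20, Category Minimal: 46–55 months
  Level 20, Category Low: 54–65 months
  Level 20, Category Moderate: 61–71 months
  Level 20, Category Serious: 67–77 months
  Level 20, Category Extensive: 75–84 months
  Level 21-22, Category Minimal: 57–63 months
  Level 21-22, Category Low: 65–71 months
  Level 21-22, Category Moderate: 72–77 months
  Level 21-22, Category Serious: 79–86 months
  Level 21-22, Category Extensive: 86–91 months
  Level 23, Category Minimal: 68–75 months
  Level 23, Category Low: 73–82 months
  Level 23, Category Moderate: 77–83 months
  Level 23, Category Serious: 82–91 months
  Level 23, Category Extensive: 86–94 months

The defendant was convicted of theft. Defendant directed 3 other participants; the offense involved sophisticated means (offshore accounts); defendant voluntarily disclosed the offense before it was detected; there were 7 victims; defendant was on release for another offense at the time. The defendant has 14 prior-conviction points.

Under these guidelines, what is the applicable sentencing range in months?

Base offense level for theft: 13.
A1 applies: 13 − 1 = 12.
A2 does not apply.
A3 applies (level before this adjustment is 12 < 17, so +1): 12 + 1 = 13.
A4 applies: 13 + 2 = 15.
A5 applies: 15 + 3 = 18.
A6 does not apply.
A7 applies (level before this adjustment is 18 < 21, so +1): 18 + 1 = 19.
Final offense level: 19.
Criminal history: 14 prior points → Category Extensive (13+).
Level 19 falls in the 15-19 band.
Grid: Level 15-19 × Category Extensive = 53-61 months.

53-61 months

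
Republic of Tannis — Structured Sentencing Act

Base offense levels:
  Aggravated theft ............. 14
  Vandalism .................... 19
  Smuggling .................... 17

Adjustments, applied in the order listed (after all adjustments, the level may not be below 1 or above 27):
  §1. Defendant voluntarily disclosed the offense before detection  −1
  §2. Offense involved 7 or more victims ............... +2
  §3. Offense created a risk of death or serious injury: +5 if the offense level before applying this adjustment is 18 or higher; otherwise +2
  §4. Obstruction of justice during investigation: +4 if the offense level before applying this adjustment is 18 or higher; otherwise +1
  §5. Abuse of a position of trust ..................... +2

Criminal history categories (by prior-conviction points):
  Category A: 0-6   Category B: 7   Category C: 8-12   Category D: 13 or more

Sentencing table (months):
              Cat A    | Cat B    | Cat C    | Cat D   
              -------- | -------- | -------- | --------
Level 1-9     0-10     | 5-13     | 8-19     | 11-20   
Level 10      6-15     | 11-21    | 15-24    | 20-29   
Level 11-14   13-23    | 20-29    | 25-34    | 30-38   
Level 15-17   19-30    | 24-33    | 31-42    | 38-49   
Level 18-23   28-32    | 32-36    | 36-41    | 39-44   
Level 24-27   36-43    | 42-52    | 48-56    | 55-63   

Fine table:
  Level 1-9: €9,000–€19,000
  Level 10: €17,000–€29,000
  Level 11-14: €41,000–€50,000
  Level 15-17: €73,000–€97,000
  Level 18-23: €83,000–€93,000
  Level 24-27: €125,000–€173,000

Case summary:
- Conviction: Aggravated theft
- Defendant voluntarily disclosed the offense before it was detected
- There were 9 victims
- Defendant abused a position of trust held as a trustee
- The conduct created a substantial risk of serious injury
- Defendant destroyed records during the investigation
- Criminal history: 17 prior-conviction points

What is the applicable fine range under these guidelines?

Base offense level for aggravated theft: 14.
§1 applies: 14 − 1 = 13.
§2 applies: 13 + 2 = 15.
§3 applies (level before this adjustment is 15 < 18, so +2): 15 + 2 = 17.
§4 applies (level before this adjustment is 17 < 18, so +1): 17 + 1 = 18.
§5 applies: 18 + 2 = 20.
Final offense level: 20.
Level 20 falls in the 18-23 band.
Fine table: Level 18-23 → €83,000–€93,000.

€83,000–€93,000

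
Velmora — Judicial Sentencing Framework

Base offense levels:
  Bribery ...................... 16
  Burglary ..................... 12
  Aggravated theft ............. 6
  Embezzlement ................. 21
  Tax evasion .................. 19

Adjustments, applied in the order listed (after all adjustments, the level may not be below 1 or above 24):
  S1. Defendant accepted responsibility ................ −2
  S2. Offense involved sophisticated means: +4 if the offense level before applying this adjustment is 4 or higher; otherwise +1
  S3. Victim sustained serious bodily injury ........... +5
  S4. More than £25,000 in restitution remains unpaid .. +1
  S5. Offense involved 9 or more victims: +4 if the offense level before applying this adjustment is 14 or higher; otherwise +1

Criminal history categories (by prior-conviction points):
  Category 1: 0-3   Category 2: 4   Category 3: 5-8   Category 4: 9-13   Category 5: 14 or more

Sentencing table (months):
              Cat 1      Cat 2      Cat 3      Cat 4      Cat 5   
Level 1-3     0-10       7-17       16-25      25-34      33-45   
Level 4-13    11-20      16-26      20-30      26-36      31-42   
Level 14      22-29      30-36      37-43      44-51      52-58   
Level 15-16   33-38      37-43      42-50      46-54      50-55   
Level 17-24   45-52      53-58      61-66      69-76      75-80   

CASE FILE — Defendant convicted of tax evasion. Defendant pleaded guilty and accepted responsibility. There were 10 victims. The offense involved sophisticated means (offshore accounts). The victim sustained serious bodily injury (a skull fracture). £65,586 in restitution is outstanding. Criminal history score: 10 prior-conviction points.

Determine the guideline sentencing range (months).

69-76 months

Base offense level for tax evasion: 19.
S1 applies: 19 − 2 = 17.
S2 applies (level before this adjustment is 17 ≥ 4, so +4): 17 + 4 = 21.
S3 applies: 21 + 5 = 26.
S4 applies: 26 + 1 = 27.
S5 applies (level before this adjustment is 27 ≥ 14, so +4): 27 + 4 = 31.
Level 31 exceeds the maximum of 24; capped at 24.
Final offense level: 24.
Criminal history: 10 prior points → Category 4 (9-13).
Level 24 falls in the 17-24 band.
Grid: Level 17-24 × Category 4 = 69-76 months.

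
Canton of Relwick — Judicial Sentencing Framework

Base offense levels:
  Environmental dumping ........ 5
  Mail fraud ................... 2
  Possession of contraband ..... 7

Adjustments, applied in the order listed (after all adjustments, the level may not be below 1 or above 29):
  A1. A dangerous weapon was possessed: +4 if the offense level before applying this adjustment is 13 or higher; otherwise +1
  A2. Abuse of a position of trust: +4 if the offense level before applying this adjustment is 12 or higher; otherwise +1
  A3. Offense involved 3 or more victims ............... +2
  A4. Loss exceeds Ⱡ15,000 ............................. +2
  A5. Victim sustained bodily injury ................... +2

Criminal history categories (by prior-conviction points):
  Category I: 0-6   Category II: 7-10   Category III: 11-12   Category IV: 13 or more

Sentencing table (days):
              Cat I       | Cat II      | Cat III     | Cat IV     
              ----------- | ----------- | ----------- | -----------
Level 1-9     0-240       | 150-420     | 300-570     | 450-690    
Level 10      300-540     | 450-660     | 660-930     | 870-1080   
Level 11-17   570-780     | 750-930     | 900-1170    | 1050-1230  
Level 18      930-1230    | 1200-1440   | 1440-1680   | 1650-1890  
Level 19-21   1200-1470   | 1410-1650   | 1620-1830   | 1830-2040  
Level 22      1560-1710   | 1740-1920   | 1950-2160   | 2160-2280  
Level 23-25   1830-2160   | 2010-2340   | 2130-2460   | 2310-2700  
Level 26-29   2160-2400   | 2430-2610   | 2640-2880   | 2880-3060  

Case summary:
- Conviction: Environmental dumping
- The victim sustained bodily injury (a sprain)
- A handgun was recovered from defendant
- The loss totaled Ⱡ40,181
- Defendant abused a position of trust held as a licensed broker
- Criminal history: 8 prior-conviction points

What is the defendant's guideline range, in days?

750-930 days

Base offense level for environmental dumping: 5.
A1 applies (level before this adjustment is 5 < 13, so +1): 5 + 1 = 6.
A2 applies (level before this adjustment is 6 < 12, so +1): 6 + 1 = 7.
A3 does not apply.
A4 applies: 7 + 2 = 9.
A5 applies: 9 + 2 = 11.
Final offense level: 11.
Criminal history: 8 prior points → Category II (7-10).
Level 11 falls in the 11-17 band.
Grid: Level 11-17 × Category II = 750-930 days.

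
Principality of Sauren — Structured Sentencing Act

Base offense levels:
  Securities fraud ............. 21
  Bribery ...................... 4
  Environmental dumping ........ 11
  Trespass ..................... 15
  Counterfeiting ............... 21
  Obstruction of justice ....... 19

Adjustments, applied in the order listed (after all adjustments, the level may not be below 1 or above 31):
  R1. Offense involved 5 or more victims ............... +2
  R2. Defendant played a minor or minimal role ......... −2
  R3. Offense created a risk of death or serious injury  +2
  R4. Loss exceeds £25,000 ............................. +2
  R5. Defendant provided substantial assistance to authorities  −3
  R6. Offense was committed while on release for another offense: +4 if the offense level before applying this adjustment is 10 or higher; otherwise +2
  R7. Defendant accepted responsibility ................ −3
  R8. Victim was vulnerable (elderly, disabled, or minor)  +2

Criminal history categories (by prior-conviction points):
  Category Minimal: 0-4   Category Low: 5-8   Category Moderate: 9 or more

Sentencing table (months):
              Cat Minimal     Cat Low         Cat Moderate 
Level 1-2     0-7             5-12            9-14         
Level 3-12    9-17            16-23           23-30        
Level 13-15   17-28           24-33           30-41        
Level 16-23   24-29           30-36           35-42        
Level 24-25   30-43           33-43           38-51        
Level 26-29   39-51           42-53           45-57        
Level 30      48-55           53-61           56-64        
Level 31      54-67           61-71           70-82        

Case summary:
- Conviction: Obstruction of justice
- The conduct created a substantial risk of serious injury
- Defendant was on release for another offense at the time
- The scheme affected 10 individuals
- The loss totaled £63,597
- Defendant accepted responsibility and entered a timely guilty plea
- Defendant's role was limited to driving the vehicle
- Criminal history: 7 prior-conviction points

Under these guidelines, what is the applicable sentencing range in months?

33-43 months

Base offense level for obstruction of justice: 19.
R1 applies: 19 + 2 = 21.
R2 applies: 21 − 2 = 19.
R3 applies: 19 + 2 = 21.
R4 applies: 21 + 2 = 23.
R5 does not apply.
R6 applies (level before this adjustment is 23 ≥ 10, so +4): 23 + 4 = 27.
R7 applies: 27 − 3 = 24.
R8 does not apply.
Final offense level: 24.
Criminal history: 7 prior points → Category Low (5-8).
Level 24 falls in the 24-25 band.
Grid: Level 24-25 × Category Low = 33-43 months.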